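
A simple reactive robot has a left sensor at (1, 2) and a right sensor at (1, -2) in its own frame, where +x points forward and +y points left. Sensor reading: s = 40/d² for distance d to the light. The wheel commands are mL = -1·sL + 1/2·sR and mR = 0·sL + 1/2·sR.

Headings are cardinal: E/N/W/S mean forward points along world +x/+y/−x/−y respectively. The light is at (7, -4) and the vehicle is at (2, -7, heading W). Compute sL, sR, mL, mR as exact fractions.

40/61 40/37 -260/2257 20/37

left sensor world pos  = (1, -9); dL² = 61
right sensor world pos = (1, -5); dR² = 37
sL = 40/61 = 40/61
sR = 40/37 = 40/37
mL = -1·sL + 1/2·sR = -260/2257
mR = 0·sL + 1/2·sR = 20/37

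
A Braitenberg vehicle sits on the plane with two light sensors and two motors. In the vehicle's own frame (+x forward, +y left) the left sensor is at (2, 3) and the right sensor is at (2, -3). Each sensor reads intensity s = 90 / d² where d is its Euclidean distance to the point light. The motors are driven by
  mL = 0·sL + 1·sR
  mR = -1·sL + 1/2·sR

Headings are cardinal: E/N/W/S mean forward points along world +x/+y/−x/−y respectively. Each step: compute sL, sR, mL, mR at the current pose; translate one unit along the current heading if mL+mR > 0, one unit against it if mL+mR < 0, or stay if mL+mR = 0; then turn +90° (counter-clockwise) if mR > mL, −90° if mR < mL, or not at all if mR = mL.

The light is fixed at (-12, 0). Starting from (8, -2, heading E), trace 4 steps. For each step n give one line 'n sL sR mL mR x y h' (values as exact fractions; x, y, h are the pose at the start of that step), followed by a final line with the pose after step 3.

0 18/97 90/509 90/509 -4797/49373 8 -2 E
1 45/296 9/34 9/34 -99/5032 9 -2 S
2 90/397 90/361 90/361 -14625/143317 9 -3 W
3 9/29 9/53 9/53 -693/3074 8 -3 N
final 8 -4 E

n=0: pose=(8,-2,E); sL=18/97, sR=90/509; mL=90/509, mR=-4797/49373; mL+mR=3933/49373 → advance +1; mR−mL=-13527/49373 → turn -1·90°
n=1: pose=(9,-2,S); sL=45/296, sR=9/34; mL=9/34, mR=-99/5032; mL+mR=1233/5032 → advance +1; mR−mL=-1431/5032 → turn -1·90°
n=2: pose=(9,-3,W); sL=90/397, sR=90/361; mL=90/361, mR=-14625/143317; mL+mR=21105/143317 → advance +1; mR−mL=-50355/143317 → turn -1·90°
n=3: pose=(8,-3,N); sL=9/29, sR=9/53; mL=9/53, mR=-693/3074; mL+mR=-171/3074 → advance -1; mR−mL=-1215/3074 → turn -1·90°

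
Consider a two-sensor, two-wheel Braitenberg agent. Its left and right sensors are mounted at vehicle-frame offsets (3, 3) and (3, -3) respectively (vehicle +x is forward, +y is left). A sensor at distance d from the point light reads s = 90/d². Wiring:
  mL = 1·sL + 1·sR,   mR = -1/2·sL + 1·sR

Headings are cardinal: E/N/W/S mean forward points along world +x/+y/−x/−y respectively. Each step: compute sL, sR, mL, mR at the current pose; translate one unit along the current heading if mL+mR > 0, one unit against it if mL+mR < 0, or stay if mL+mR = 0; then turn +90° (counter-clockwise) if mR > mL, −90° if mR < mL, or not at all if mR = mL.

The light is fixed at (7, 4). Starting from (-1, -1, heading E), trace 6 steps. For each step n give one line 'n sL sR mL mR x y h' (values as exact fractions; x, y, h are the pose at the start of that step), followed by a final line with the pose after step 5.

0 90/29 90/89 10620/2581 -1395/2581 -1 -1 E
1 9/8 45/82 549/328 -9/656 0 -1 S
2 90/181 90/109 26100/19729 11385/19729 0 -2 W
3 9/13 45/17 738/221 1017/442 -1 -2 N
4 90/29 90/89 10620/2581 -1395/2581 -1 -1 E
5 9/8 45/82 549/328 -9/656 0 -1 S
final 0 -2 W

n=0: pose=(-1,-1,E); sL=90/29, sR=90/89; mL=10620/2581, mR=-1395/2581; mL+mR=9225/2581 → advance +1; mR−mL=-135/29 → turn -1·90°
n=1: pose=(0,-1,S); sL=9/8, sR=45/82; mL=549/328, mR=-9/656; mL+mR=1089/656 → advance +1; mR−mL=-27/16 → turn -1·90°
n=2: pose=(0,-2,W); sL=90/181, sR=90/109; mL=26100/19729, mR=11385/19729; mL+mR=37485/19729 → advance +1; mR−mL=-135/181 → turn -1·90°
n=3: pose=(-1,-2,N); sL=9/13, sR=45/17; mL=738/221, mR=1017/442; mL+mR=2493/442 → advance +1; mR−mL=-27/26 → turn -1·90°
n=4: pose=(-1,-1,E); sL=90/29, sR=90/89; mL=10620/2581, mR=-1395/2581; mL+mR=9225/2581 → advance +1; mR−mL=-135/29 → turn -1·90°
n=5: pose=(0,-1,S); sL=9/8, sR=45/82; mL=549/328, mR=-9/656; mL+mR=1089/656 → advance +1; mR−mL=-27/16 → turn -1·90°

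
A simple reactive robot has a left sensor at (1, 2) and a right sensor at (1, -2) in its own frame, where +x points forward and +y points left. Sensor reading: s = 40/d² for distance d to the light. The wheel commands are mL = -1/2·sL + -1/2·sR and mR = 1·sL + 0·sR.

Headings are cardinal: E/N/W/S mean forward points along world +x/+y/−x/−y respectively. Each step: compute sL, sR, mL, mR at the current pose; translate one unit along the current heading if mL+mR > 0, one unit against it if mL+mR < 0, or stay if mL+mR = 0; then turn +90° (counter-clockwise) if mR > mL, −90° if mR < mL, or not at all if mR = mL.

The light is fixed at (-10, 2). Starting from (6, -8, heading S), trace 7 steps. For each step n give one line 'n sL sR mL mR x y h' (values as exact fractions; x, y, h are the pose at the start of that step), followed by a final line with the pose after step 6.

0 8/89 40/317 -3048/28213 8/89 6 -8 S
1 20/169 4/41 -748/6929 20/169 6 -7 E
2 40/289 8/85 -168/1445 40/289 7 -7 N
3 10/89 10/73 -810/6497 10/89 7 -6 W
4 40/481 40/337 -16360/162097 40/481 8 -6 S
5 20/193 20/221 -4140/42653 20/193 8 -5 E
6 8/65 40/477 -3208/31005 8/65 9 -5 N
final 9 -4 W

n=0: pose=(6,-8,S); sL=8/89, sR=40/317; mL=-3048/28213, mR=8/89; mL+mR=-512/28213 → advance -1; mR−mL=5584/28213 → turn +1·90°
n=1: pose=(6,-7,E); sL=20/169, sR=4/41; mL=-748/6929, mR=20/169; mL+mR=72/6929 → advance +1; mR−mL=1568/6929 → turn +1·90°
n=2: pose=(7,-7,N); sL=40/289, sR=8/85; mL=-168/1445, mR=40/289; mL+mR=32/1445 → advance +1; mR−mL=368/1445 → turn +1·90°
n=3: pose=(7,-6,W); sL=10/89, sR=10/73; mL=-810/6497, mR=10/89; mL+mR=-80/6497 → advance -1; mR−mL=1540/6497 → turn +1·90°
n=4: pose=(8,-6,S); sL=40/481, sR=40/337; mL=-16360/162097, mR=40/481; mL+mR=-2880/162097 → advance -1; mR−mL=29840/162097 → turn +1·90°
n=5: pose=(8,-5,E); sL=20/193, sR=20/221; mL=-4140/42653, mR=20/193; mL+mR=280/42653 → advance +1; mR−mL=8560/42653 → turn +1·90°
n=6: pose=(9,-5,N); sL=8/65, sR=40/477; mL=-3208/31005, mR=8/65; mL+mR=608/31005 → advance +1; mR−mL=7024/31005 → turn +1·90°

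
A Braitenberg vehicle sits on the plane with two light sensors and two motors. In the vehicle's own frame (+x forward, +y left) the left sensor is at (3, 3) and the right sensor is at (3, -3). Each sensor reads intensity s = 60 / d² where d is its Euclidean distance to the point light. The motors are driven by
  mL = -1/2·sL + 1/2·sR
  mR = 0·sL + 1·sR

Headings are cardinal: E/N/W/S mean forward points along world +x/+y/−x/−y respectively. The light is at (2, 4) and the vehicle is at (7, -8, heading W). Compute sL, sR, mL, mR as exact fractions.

60/229 12/17 864/3893 12/17

left sensor world pos  = (4, -11); dL² = 229
right sensor world pos = (4, -5); dR² = 85
sL = 60/229 = 60/229
sR = 60/85 = 12/17
mL = -1/2·sL + 1/2·sR = 864/3893
mR = 0·sL + 1·sR = 12/17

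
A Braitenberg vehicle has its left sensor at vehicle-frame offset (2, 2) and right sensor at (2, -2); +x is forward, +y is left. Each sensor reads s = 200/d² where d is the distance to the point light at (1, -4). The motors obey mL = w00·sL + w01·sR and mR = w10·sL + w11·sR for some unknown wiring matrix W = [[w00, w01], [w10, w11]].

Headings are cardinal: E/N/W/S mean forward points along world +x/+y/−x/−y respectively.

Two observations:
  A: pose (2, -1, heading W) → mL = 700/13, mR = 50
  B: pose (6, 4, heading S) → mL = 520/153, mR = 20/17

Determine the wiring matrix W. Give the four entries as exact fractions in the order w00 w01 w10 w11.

obs A: pose=(2,-1,W) → sL=100, sR=100/13, mL=700/13, mR=50
obs B: pose=(6,4,S) → sL=40/17, sR=40/9, mL=520/153, mR=20/17
sensor matrix S = [[100, 100/13], [40/17, 40/9]]; det S = 848000/1989
solve [mL_A; mL_B] = S·[w00; w01] and [mR_A; mR_B] = S·[w10; w11]:
  w00 = 1/2, w01 = 1/2, w10 = 1/2, w11 = 0

1/2 1/2 1/2 0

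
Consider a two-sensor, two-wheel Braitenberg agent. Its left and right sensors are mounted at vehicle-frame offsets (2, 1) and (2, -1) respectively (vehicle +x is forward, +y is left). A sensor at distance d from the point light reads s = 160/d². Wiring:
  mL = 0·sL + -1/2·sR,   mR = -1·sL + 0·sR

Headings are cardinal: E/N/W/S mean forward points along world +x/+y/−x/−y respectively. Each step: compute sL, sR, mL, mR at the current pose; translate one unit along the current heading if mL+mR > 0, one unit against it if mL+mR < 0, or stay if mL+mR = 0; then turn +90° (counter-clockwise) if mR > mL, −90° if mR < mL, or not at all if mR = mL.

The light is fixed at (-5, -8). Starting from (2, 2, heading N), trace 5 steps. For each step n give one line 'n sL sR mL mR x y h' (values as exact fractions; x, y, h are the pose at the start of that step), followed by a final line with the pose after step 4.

0 8/9 10/13 -5/13 -8/9 2 2 N
1 160/181 32/29 -16/29 -160/181 2 1 E
2 80/49 80/37 -40/37 -80/49 1 1 S
3 160/97 160/137 -80/137 -160/97 1 2 W
4 8/9 10/13 -5/13 -8/9 2 2 N
final 2 1 E

n=0: pose=(2,2,N); sL=8/9, sR=10/13; mL=-5/13, mR=-8/9; mL+mR=-149/117 → advance -1; mR−mL=-59/117 → turn -1·90°
n=1: pose=(2,1,E); sL=160/181, sR=32/29; mL=-16/29, mR=-160/181; mL+mR=-7536/5249 → advance -1; mR−mL=-1744/5249 → turn -1·90°
n=2: pose=(1,1,S); sL=80/49, sR=80/37; mL=-40/37, mR=-80/49; mL+mR=-4920/1813 → advance -1; mR−mL=-1000/1813 → turn -1·90°
n=3: pose=(1,2,W); sL=160/97, sR=160/137; mL=-80/137, mR=-160/97; mL+mR=-29680/13289 → advance -1; mR−mL=-14160/13289 → turn -1·90°
n=4: pose=(2,2,N); sL=8/9, sR=10/13; mL=-5/13, mR=-8/9; mL+mR=-149/117 → advance -1; mR−mL=-59/117 → turn -1·90°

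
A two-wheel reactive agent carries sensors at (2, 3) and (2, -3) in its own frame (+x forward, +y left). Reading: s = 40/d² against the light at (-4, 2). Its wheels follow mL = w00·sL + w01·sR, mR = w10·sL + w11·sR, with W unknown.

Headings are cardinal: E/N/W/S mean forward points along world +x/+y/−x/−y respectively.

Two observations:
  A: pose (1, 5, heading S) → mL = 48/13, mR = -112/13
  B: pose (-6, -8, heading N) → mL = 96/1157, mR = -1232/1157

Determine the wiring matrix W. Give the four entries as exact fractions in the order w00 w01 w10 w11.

obs A: pose=(1,5,S) → sL=8/13, sR=8, mL=48/13, mR=-112/13
obs B: pose=(-6,-8,N) → sL=40/89, sR=8/13, mL=96/1157, mR=-1232/1157
sensor matrix S = [[8/13, 8], [40/89, 8/13]]; det S = -48384/15041
solve [mL_A; mL_B] = S·[w00; w01] and [mR_A; mR_B] = S·[w10; w11]:
  w00 = -1/2, w01 = 1/2, w10 = -1, w11 = -1

-1/2 1/2 -1 -1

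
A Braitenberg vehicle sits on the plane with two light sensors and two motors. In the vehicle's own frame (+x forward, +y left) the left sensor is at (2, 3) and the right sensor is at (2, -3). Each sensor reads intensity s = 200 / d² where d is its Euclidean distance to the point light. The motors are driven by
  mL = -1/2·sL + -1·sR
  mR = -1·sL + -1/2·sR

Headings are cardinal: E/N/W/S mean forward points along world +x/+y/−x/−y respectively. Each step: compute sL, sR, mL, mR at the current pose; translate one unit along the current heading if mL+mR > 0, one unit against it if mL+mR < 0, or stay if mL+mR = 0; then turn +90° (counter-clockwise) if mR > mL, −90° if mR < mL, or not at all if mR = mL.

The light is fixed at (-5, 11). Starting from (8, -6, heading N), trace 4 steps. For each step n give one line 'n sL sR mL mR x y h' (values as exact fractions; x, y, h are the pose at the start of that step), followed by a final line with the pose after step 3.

n=0: pose=(8,-6,N); sL=8/13, sR=200/481; mL=-348/481, mR=-396/481; mL+mR=-744/481 → advance -1; mR−mL=-48/481 → turn -1·90°
n=1: pose=(8,-7,E); sL=4/9, sR=100/333; mL=-58/111, mR=-22/37; mL+mR=-124/111 → advance -1; mR−mL=-8/111 → turn -1·90°
n=2: pose=(7,-7,S); sL=8/25, sR=200/481; mL=-6924/12025, mR=-6348/12025; mL+mR=-13272/12025 → advance -1; mR−mL=576/12025 → turn +1·90°
n=3: pose=(7,-6,E); sL=25/49, sR=50/149; mL=-8625/14602, mR=-4950/7301; mL+mR=-18525/14602 → advance -1; mR−mL=-1275/14602 → turn -1·90°

0 8/13 200/481 -348/481 -396/481 8 -6 N
1 4/9 100/333 -58/111 -22/37 8 -7 E
2 8/25 200/481 -6924/12025 -6348/12025 7 -7 S
3 25/49 50/149 -8625/14602 -4950/7301 7 -6 E
final 6 -6 S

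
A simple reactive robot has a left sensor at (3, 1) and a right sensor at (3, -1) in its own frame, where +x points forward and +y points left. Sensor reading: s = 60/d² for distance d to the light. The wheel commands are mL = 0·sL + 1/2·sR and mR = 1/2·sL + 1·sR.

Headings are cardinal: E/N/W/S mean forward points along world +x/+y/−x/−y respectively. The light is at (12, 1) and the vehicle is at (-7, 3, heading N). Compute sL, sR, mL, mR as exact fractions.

left sensor world pos  = (-8, 6); dL² = 425
right sensor world pos = (-6, 6); dR² = 349
sL = 60/425 = 12/85
sR = 60/349 = 60/349
mL = 0·sL + 1/2·sR = 30/349
mR = 1/2·sL + 1·sR = 7194/29665

12/85 60/349 30/349 7194/29665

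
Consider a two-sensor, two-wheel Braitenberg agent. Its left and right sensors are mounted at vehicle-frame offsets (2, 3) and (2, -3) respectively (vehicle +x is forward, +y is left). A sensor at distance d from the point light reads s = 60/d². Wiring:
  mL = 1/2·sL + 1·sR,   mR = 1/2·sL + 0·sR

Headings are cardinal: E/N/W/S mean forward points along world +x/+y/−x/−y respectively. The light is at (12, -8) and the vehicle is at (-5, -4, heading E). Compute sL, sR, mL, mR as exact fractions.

30/137 30/113 5805/15481 15/137

left sensor world pos  = (-3, -1); dL² = 274
right sensor world pos = (-3, -7); dR² = 226
sL = 60/274 = 30/137
sR = 60/226 = 30/113
mL = 1/2·sL + 1·sR = 5805/15481
mR = 1/2·sL + 0·sR = 15/137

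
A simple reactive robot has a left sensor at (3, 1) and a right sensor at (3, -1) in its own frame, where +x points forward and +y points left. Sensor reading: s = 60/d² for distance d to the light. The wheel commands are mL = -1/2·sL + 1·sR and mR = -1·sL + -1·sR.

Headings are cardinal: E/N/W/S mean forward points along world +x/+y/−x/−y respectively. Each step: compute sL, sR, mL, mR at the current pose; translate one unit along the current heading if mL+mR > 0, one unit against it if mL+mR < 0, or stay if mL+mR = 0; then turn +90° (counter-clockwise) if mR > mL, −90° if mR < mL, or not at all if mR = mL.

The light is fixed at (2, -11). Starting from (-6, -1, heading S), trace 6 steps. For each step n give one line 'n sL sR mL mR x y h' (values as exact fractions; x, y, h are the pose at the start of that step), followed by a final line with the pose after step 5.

0 30/49 6/13 99/637 -684/637 -6 -1 S
1 60/221 12/53 1062/11713 -5832/11713 -6 0 W
2 3/13 15/58 54/377 -369/754 -5 0 N
3 60/137 60/97 5310/13289 -14040/13289 -5 -1 E
4 30/49 6/13 99/637 -684/637 -6 -1 S
5 60/221 12/53 1062/11713 -5832/11713 -6 0 W
final -5 0 N

n=0: pose=(-6,-1,S); sL=30/49, sR=6/13; mL=99/637, mR=-684/637; mL+mR=-45/49 → advance -1; mR−mL=-783/637 → turn -1·90°
n=1: pose=(-6,0,W); sL=60/221, sR=12/53; mL=1062/11713, mR=-5832/11713; mL+mR=-90/221 → advance -1; mR−mL=-6894/11713 → turn -1·90°
n=2: pose=(-5,0,N); sL=3/13, sR=15/58; mL=54/377, mR=-369/754; mL+mR=-9/26 → advance -1; mR−mL=-477/754 → turn -1·90°
n=3: pose=(-5,-1,E); sL=60/137, sR=60/97; mL=5310/13289, mR=-14040/13289; mL+mR=-90/137 → advance -1; mR−mL=-19350/13289 → turn -1·90°
n=4: pose=(-6,-1,S); sL=30/49, sR=6/13; mL=99/637, mR=-684/637; mL+mR=-45/49 → advance -1; mR−mL=-783/637 → turn -1·90°
n=5: pose=(-6,0,W); sL=60/221, sR=12/53; mL=1062/11713, mR=-5832/11713; mL+mR=-90/221 → advance -1; mR−mL=-6894/11713 → turn -1·90°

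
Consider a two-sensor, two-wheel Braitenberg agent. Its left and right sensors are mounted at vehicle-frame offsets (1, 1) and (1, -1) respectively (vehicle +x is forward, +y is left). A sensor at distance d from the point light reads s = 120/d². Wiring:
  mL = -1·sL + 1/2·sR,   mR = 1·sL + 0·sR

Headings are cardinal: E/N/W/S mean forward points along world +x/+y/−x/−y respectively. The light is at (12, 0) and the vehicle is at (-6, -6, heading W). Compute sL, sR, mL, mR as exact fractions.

12/41 60/193 -1086/7913 12/41

left sensor world pos  = (-7, -7); dL² = 410
right sensor world pos = (-7, -5); dR² = 386
sL = 120/410 = 12/41
sR = 120/386 = 60/193
mL = -1·sL + 1/2·sR = -1086/7913
mR = 1·sL + 0·sR = 12/41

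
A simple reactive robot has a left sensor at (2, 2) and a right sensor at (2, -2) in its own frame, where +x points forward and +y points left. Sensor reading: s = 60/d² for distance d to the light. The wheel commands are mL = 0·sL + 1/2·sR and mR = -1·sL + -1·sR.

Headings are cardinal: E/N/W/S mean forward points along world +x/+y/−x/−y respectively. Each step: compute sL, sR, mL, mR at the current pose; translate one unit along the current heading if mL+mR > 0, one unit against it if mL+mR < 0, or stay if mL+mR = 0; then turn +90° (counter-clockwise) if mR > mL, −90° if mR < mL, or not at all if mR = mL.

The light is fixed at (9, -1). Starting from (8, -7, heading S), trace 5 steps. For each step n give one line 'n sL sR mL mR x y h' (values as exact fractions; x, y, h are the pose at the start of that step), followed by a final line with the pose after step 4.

0 12/13 60/73 30/73 -1656/949 8 -7 S
1 30/29 10/3 5/3 -380/87 8 -6 W
2 60/13 60/13 30/13 -120/13 9 -6 N
3 3 15/17 15/34 -66/17 9 -7 E
4 12/13 60/73 30/73 -1656/949 8 -7 S
final 8 -6 W

n=0: pose=(8,-7,S); sL=12/13, sR=60/73; mL=30/73, mR=-1656/949; mL+mR=-1266/949 → advance -1; mR−mL=-2046/949 → turn -1·90°
n=1: pose=(8,-6,W); sL=30/29, sR=10/3; mL=5/3, mR=-380/87; mL+mR=-235/87 → advance -1; mR−mL=-175/29 → turn -1·90°
n=2: pose=(9,-6,N); sL=60/13, sR=60/13; mL=30/13, mR=-120/13; mL+mR=-90/13 → advance -1; mR−mL=-150/13 → turn -1·90°
n=3: pose=(9,-7,E); sL=3, sR=15/17; mL=15/34, mR=-66/17; mL+mR=-117/34 → advance -1; mR−mL=-147/34 → turn -1·90°
n=4: pose=(8,-7,S); sL=12/13, sR=60/73; mL=30/73, mR=-1656/949; mL+mR=-1266/949 → advance -1; mR−mL=-2046/949 → turn -1·90°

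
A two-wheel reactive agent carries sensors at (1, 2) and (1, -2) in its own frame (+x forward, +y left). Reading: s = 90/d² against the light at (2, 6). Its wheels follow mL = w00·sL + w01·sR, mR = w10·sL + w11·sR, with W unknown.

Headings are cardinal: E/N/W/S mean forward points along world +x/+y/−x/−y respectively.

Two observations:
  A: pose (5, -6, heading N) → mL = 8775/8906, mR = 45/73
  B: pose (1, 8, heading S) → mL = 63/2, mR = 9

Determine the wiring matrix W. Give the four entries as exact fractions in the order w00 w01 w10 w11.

1/2 1 0 1

obs A: pose=(5,-6,N) → sL=45/61, sR=45/73, mL=8775/8906, mR=45/73
obs B: pose=(1,8,S) → sL=45, sR=9, mL=63/2, mR=9
sensor matrix S = [[45/61, 45/73], [45, 9]]; det S = -93960/4453
solve [mL_A; mL_B] = S·[w00; w01] and [mR_A; mR_B] = S·[w10; w11]:
  w00 = 1/2, w01 = 1, w10 = 0, w11 = 1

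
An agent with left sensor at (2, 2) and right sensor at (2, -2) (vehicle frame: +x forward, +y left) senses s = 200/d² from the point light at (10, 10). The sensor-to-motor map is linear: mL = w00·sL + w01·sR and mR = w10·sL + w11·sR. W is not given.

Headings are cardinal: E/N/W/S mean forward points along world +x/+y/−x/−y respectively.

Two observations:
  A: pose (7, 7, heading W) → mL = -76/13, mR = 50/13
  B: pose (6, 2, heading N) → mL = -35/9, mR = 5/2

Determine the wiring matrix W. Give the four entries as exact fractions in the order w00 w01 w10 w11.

-1/2 -1/2 0 1/2

obs A: pose=(7,7,W) → sL=4, sR=100/13, mL=-76/13, mR=50/13
obs B: pose=(6,2,N) → sL=25/9, sR=5, mL=-35/9, mR=5/2
sensor matrix S = [[4, 100/13], [25/9, 5]]; det S = -160/117
solve [mL_A; mL_B] = S·[w00; w01] and [mR_A; mR_B] = S·[w10; w11]:
  w00 = -1/2, w01 = -1/2, w10 = 0, w11 = 1/2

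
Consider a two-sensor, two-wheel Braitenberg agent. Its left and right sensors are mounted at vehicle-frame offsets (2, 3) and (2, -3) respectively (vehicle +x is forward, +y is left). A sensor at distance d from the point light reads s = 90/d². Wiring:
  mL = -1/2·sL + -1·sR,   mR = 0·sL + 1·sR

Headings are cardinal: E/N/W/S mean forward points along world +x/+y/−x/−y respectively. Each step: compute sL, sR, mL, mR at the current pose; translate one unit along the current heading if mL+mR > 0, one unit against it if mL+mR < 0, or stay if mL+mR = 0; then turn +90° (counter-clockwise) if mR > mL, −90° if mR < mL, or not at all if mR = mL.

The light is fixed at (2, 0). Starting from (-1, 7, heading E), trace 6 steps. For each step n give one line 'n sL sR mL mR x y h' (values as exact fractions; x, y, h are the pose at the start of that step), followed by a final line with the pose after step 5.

0 90/101 90/17 -9855/1717 90/17 -1 7 E
1 9/13 45/41 -1539/1066 45/41 -2 7 N
2 2 10/13 -23/13 10/13 -2 6 W
3 45/8 45/26 -945/208 45/26 -1 6 S
4 90/101 90/17 -9855/1717 90/17 -1 7 E
5 9/13 45/41 -1539/1066 45/41 -2 7 N
final -2 6 W

n=0: pose=(-1,7,E); sL=90/101, sR=90/17; mL=-9855/1717, mR=90/17; mL+mR=-45/101 → advance -1; mR−mL=18945/1717 → turn +1·90°
n=1: pose=(-2,7,N); sL=9/13, sR=45/41; mL=-1539/1066, mR=45/41; mL+mR=-9/26 → advance -1; mR−mL=2709/1066 → turn +1·90°
n=2: pose=(-2,6,W); sL=2, sR=10/13; mL=-23/13, mR=10/13; mL+mR=-1 → advance -1; mR−mL=33/13 → turn +1·90°
n=3: pose=(-1,6,S); sL=45/8, sR=45/26; mL=-945/208, mR=45/26; mL+mR=-45/16 → advance -1; mR−mL=1305/208 → turn +1·90°
n=4: pose=(-1,7,E); sL=90/101, sR=90/17; mL=-9855/1717, mR=90/17; mL+mR=-45/101 → advance -1; mR−mL=18945/1717 → turn +1·90°
n=5: pose=(-2,7,N); sL=9/13, sR=45/41; mL=-1539/1066, mR=45/41; mL+mR=-9/26 → advance -1; mR−mL=2709/1066 → turn +1·90°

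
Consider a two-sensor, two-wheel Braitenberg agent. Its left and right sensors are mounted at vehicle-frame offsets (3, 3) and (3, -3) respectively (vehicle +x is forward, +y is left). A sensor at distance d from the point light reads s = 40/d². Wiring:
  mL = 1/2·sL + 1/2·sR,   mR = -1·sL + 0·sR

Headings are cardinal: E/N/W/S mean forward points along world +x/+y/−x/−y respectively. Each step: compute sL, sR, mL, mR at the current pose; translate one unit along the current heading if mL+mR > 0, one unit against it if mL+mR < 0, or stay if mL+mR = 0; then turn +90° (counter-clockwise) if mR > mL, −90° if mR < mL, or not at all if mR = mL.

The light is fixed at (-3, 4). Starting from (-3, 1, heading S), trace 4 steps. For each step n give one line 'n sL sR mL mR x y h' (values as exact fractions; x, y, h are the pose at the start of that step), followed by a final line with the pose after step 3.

n=0: pose=(-3,1,S); sL=8/9, sR=8/9; mL=8/9, mR=-8/9; mL+mR=0 → advance +0; mR−mL=-16/9 → turn -1·90°
n=1: pose=(-3,1,W); sL=8/9, sR=40/9; mL=8/3, mR=-8/9; mL+mR=16/9 → advance +1; mR−mL=-32/9 → turn -1·90°
n=2: pose=(-4,1,N); sL=5/2, sR=10; mL=25/4, mR=-5/2; mL+mR=15/4 → advance +1; mR−mL=-35/4 → turn -1·90°
n=3: pose=(-4,2,E); sL=8, sR=40/29; mL=136/29, mR=-8; mL+mR=-96/29 → advance -1; mR−mL=-368/29 → turn -1·90°

0 8/9 8/9 8/9 -8/9 -3 1 S
1 8/9 40/9 8/3 -8/9 -3 1 W
2 5/2 10 25/4 -5/2 -4 1 N
3 8 40/29 136/29 -8 -4 2 E
final -5 2 S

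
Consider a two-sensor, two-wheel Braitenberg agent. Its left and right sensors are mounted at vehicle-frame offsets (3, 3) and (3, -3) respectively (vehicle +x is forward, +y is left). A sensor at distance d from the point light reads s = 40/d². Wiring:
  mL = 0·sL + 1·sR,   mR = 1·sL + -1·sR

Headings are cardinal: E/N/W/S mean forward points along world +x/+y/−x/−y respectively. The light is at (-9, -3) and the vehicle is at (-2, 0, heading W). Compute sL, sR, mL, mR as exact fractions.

5/2 10/13 10/13 45/26

left sensor world pos  = (-5, -3); dL² = 16
right sensor world pos = (-5, 3); dR² = 52
sL = 40/16 = 5/2
sR = 40/52 = 10/13
mL = 0·sL + 1·sR = 10/13
mR = 1·sL + -1·sR = 45/26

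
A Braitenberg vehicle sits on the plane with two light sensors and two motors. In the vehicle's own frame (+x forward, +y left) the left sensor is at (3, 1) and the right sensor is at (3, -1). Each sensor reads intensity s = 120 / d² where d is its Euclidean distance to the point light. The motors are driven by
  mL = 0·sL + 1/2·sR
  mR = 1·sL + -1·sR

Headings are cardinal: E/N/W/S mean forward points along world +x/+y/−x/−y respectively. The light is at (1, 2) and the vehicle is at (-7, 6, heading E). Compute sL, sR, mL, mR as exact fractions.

left sensor world pos  = (-4, 7); dL² = 50
right sensor world pos = (-4, 5); dR² = 34
sL = 120/50 = 12/5
sR = 120/34 = 60/17
mL = 0·sL + 1/2·sR = 30/17
mR = 1·sL + -1·sR = -96/85

12/5 60/17 30/17 -96/85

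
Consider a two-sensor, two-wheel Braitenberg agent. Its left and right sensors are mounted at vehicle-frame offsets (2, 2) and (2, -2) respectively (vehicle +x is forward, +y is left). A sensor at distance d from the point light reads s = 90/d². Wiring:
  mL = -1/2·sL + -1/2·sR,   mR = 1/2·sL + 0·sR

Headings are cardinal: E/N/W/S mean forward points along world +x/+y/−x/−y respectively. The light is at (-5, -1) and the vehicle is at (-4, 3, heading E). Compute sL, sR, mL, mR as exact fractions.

left sensor world pos  = (-2, 5); dL² = 45
right sensor world pos = (-2, 1); dR² = 13
sL = 90/45 = 2
sR = 90/13 = 90/13
mL = -1/2·sL + -1/2·sR = -58/13
mR = 1/2·sL + 0·sR = 1

2 90/13 -58/13 1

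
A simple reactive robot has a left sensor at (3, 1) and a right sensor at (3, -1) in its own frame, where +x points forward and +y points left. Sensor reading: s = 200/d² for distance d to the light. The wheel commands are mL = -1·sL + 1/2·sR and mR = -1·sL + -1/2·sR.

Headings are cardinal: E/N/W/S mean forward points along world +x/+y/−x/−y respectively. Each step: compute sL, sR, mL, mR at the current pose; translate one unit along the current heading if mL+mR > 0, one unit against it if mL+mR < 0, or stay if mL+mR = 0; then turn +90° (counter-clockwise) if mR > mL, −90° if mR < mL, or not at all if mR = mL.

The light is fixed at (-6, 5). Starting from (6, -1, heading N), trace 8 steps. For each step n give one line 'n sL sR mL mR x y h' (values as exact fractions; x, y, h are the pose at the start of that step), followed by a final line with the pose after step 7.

n=0: pose=(6,-1,N); sL=20/13, sR=100/89; mL=-1130/1157, mR=-2430/1157; mL+mR=-40/13 → advance -1; mR−mL=-100/89 → turn -1·90°
n=1: pose=(6,-2,E); sL=200/261, sR=200/289; mL=-31700/75429, mR=-83900/75429; mL+mR=-400/261 → advance -1; mR−mL=-200/289 → turn -1·90°
n=2: pose=(5,-2,S); sL=50/61, sR=1; mL=-39/122, mR=-161/122; mL+mR=-100/61 → advance -1; mR−mL=-1 → turn -1·90°
n=3: pose=(5,-1,W); sL=200/113, sR=200/89; mL=-6500/10057, mR=-29100/10057; mL+mR=-400/113 → advance -1; mR−mL=-200/89 → turn -1·90°
n=4: pose=(6,-1,N); sL=20/13, sR=100/89; mL=-1130/1157, mR=-2430/1157; mL+mR=-40/13 → advance -1; mR−mL=-100/89 → turn -1·90°
n=5: pose=(6,-2,E); sL=200/261, sR=200/289; mL=-31700/75429, mR=-83900/75429; mL+mR=-400/261 → advance -1; mR−mL=-200/289 → turn -1·90°
n=6: pose=(5,-2,S); sL=50/61, sR=1; mL=-39/122, mR=-161/122; mL+mR=-100/61 → advance -1; mR−mL=-1 → turn -1·90°
n=7: pose=(5,-1,W); sL=200/113, sR=200/89; mL=-6500/10057, mR=-29100/10057; mL+mR=-400/113 → advance -1; mR−mL=-200/89 → turn -1·90°

0 20/13 100/89 -1130/1157 -2430/1157 6 -1 N
1 200/261 200/289 -31700/75429 -83900/75429 6 -2 E
2 50/61 1 -39/122 -161/122 5 -2 S
3 200/113 200/89 -6500/10057 -29100/10057 5 -1 W
4 20/13 100/89 -1130/1157 -2430/1157 6 -1 N
5 200/261 200/289 -31700/75429 -83900/75429 6 -2 E
6 50/61 1 -39/122 -161/122 5 -2 S
7 200/113 200/89 -6500/10057 -29100/10057 5 -1 W
final 6 -1 N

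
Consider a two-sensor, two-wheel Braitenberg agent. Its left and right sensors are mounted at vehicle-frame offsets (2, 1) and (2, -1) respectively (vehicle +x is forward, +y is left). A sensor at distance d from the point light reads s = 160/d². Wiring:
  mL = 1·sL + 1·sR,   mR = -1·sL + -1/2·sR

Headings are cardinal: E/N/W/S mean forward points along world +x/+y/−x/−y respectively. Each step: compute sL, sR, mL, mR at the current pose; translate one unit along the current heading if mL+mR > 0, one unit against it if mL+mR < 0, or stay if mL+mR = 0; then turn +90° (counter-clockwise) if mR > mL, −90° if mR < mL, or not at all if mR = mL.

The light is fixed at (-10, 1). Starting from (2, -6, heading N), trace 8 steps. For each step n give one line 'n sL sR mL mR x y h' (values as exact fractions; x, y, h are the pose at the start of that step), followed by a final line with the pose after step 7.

0 80/73 80/97 13600/7081 -10680/7081 2 -6 N
1 160/221 32/49 14912/10829 -11376/10829 2 -5 E
2 8/13 10/13 18/13 -1 3 -5 S
3 32/37 160/157 10944/5809 -7984/5809 3 -6 W
4 80/73 80/97 13600/7081 -10680/7081 2 -6 N
5 160/221 32/49 14912/10829 -11376/10829 2 -5 E
6 8/13 10/13 18/13 -1 3 -5 S
7 32/37 160/157 10944/5809 -7984/5809 3 -6 W
final 2 -6 N

n=0: pose=(2,-6,N); sL=80/73, sR=80/97; mL=13600/7081, mR=-10680/7081; mL+mR=40/97 → advance +1; mR−mL=-24280/7081 → turn -1·90°
n=1: pose=(2,-5,E); sL=160/221, sR=32/49; mL=14912/10829, mR=-11376/10829; mL+mR=16/49 → advance +1; mR−mL=-26288/10829 → turn -1·90°
n=2: pose=(3,-5,S); sL=8/13, sR=10/13; mL=18/13, mR=-1; mL+mR=5/13 → advance +1; mR−mL=-31/13 → turn -1·90°
n=3: pose=(3,-6,W); sL=32/37, sR=160/157; mL=10944/5809, mR=-7984/5809; mL+mR=80/157 → advance +1; mR−mL=-18928/5809 → turn -1·90°
n=4: pose=(2,-6,N); sL=80/73, sR=80/97; mL=13600/7081, mR=-10680/7081; mL+mR=40/97 → advance +1; mR−mL=-24280/7081 → turn -1·90°
n=5: pose=(2,-5,E); sL=160/221, sR=32/49; mL=14912/10829, mR=-11376/10829; mL+mR=16/49 → advance +1; mR−mL=-26288/10829 → turn -1·90°
n=6: pose=(3,-5,S); sL=8/13, sR=10/13; mL=18/13, mR=-1; mL+mR=5/13 → advance +1; mR−mL=-31/13 → turn -1·90°
n=7: pose=(3,-6,W); sL=32/37, sR=160/157; mL=10944/5809, mR=-7984/5809; mL+mR=80/157 → advance +1; mR−mL=-18928/5809 → turn -1·90°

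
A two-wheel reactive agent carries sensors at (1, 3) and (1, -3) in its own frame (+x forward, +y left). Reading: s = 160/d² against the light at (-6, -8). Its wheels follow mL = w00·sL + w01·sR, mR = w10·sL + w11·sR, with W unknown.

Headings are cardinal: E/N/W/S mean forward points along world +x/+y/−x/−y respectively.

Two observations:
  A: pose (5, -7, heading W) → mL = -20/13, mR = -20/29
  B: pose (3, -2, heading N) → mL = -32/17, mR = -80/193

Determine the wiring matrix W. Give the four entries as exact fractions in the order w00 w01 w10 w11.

obs A: pose=(5,-7,W) → sL=20/13, sR=40/29, mL=-20/13, mR=-20/29
obs B: pose=(3,-2,N) → sL=32/17, sR=160/193, mL=-32/17, mR=-80/193
sensor matrix S = [[20/13, 40/29], [32/17, 160/193]]; det S = -1633920/1236937
solve [mL_A; mL_B] = S·[w00; w01] and [mR_A; mR_B] = S·[w10; w11]:
  w00 = -1, w01 = 0, w10 = 0, w11 = -1/2

-1 0 0 -1/2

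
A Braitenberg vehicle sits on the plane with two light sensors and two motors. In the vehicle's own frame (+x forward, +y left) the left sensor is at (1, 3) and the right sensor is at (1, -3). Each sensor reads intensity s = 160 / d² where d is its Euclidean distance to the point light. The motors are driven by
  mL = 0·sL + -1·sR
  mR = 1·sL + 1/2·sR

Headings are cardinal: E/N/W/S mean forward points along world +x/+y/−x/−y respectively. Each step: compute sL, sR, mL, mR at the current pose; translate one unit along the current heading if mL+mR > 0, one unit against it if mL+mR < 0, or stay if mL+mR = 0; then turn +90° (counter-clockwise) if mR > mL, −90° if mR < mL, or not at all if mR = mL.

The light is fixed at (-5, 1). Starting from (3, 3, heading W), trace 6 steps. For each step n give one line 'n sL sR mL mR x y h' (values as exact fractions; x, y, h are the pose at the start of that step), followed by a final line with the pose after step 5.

0 16/5 80/37 -80/37 792/185 3 3 W
1 160/101 160/17 -160/17 10800/1717 2 3 S
2 8/5 5/2 -5/2 57/20 2 4 E
3 160/41 160/137 -160/137 25200/5617 3 4 N
4 16/5 80/49 -80/49 984/245 3 5 W
5 160/109 32/5 -32/5 2544/545 2 5 S
final 2 6 E

n=0: pose=(3,3,W); sL=16/5, sR=80/37; mL=-80/37, mR=792/185; mL+mR=392/185 → advance +1; mR−mL=1192/185 → turn +1·90°
n=1: pose=(2,3,S); sL=160/101, sR=160/17; mL=-160/17, mR=10800/1717; mL+mR=-5360/1717 → advance -1; mR−mL=26960/1717 → turn +1·90°
n=2: pose=(2,4,E); sL=8/5, sR=5/2; mL=-5/2, mR=57/20; mL+mR=7/20 → advance +1; mR−mL=107/20 → turn +1·90°
n=3: pose=(3,4,N); sL=160/41, sR=160/137; mL=-160/137, mR=25200/5617; mL+mR=18640/5617 → advance +1; mR−mL=31760/5617 → turn +1·90°
n=4: pose=(3,5,W); sL=16/5, sR=80/49; mL=-80/49, mR=984/245; mL+mR=584/245 → advance +1; mR−mL=1384/245 → turn +1·90°
n=5: pose=(2,5,S); sL=160/109, sR=32/5; mL=-32/5, mR=2544/545; mL+mR=-944/545 → advance -1; mR−mL=6032/545 → turn +1·90°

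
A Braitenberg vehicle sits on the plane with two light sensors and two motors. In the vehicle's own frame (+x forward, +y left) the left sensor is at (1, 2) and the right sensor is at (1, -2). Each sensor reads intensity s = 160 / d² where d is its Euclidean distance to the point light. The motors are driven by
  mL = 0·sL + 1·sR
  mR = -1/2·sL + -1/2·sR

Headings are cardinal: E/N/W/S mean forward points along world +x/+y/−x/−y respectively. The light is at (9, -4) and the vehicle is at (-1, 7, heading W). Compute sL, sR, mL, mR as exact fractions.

80/101 16/29 16/29 -1968/2929

left sensor world pos  = (-2, 5); dL² = 202
right sensor world pos = (-2, 9); dR² = 290
sL = 160/202 = 80/101
sR = 160/290 = 16/29
mL = 0·sL + 1·sR = 16/29
mR = -1/2·sL + -1/2·sR = -1968/2929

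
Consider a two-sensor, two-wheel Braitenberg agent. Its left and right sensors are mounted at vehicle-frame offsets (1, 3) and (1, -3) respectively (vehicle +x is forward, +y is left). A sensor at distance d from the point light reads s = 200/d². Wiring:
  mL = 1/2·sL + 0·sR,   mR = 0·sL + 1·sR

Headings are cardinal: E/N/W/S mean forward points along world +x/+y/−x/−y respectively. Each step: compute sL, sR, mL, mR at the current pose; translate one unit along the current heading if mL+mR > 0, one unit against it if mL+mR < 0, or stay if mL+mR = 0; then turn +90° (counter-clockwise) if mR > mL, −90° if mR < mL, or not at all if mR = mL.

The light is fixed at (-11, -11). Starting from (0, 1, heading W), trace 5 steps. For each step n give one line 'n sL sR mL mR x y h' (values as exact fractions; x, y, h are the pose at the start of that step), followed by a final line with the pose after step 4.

0 200/181 8/13 100/181 8/13 0 1 W
1 20/29 20/17 10/29 20/17 -1 1 S
2 200/317 40/37 100/317 40/37 -1 0 E
3 25/26 10/17 25/52 10/17 0 0 N
4 200/181 8/13 100/181 8/13 0 1 W
final -1 1 S

n=0: pose=(0,1,W); sL=200/181, sR=8/13; mL=100/181, mR=8/13; mL+mR=2748/2353 → advance +1; mR−mL=148/2353 → turn +1·90°
n=1: pose=(-1,1,S); sL=20/29, sR=20/17; mL=10/29, mR=20/17; mL+mR=750/493 → advance +1; mR−mL=410/493 → turn +1·90°
n=2: pose=(-1,0,E); sL=200/317, sR=40/37; mL=100/317, mR=40/37; mL+mR=16380/11729 → advance +1; mR−mL=8980/11729 → turn +1·90°
n=3: pose=(0,0,N); sL=25/26, sR=10/17; mL=25/52, mR=10/17; mL+mR=945/884 → advance +1; mR−mL=95/884 → turn +1·90°
n=4: pose=(0,1,W); sL=200/181, sR=8/13; mL=100/181, mR=8/13; mL+mR=2748/2353 → advance +1; mR−mL=148/2353 → turn +1·90°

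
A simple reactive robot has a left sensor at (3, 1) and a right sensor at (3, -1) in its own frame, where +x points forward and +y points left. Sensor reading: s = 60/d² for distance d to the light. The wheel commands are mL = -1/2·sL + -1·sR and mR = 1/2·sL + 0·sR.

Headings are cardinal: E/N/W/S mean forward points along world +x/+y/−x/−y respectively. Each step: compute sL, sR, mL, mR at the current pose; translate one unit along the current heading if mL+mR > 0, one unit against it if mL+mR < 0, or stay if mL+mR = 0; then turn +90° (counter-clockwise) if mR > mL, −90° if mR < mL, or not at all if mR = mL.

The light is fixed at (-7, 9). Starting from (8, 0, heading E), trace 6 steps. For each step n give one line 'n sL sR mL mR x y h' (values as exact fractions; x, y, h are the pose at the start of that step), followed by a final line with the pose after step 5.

n=0: pose=(8,0,E); sL=15/97, sR=15/106; mL=-1125/5141, mR=15/194; mL+mR=-15/106 → advance -1; mR−mL=3045/10282 → turn +1·90°
n=1: pose=(7,0,N); sL=12/41, sR=20/87; mL=-1342/3567, mR=6/41; mL+mR=-20/87 → advance -1; mR−mL=1864/3567 → turn +1·90°
n=2: pose=(7,-1,W); sL=30/121, sR=30/101; mL=-5145/12221, mR=15/121; mL+mR=-30/101 → advance -1; mR−mL=6660/12221 → turn +1·90°
n=3: pose=(8,-1,S); sL=12/85, sR=12/73; mL=-1458/6205, mR=6/85; mL+mR=-12/73 → advance -1; mR−mL=1896/6205 → turn +1·90°
n=4: pose=(8,0,E); sL=15/97, sR=15/106; mL=-1125/5141, mR=15/194; mL+mR=-15/106 → advance -1; mR−mL=3045/10282 → turn +1·90°
n=5: pose=(7,0,N); sL=12/41, sR=20/87; mL=-1342/3567, mR=6/41; mL+mR=-20/87 → advance -1; mR−mL=1864/3567 → turn +1·90°

0 15/97 15/106 -1125/5141 15/194 8 0 E
1 12/41 20/87 -1342/3567 6/41 7 0 N
2 30/121 30/101 -5145/12221 15/121 7 -1 W
3 12/85 12/73 -1458/6205 6/85 8 -1 S
4 15/97 15/106 -1125/5141 15/194 8 0 E
5 12/41 20/87 -1342/3567 6/41 7 0 N
final 7 -1 W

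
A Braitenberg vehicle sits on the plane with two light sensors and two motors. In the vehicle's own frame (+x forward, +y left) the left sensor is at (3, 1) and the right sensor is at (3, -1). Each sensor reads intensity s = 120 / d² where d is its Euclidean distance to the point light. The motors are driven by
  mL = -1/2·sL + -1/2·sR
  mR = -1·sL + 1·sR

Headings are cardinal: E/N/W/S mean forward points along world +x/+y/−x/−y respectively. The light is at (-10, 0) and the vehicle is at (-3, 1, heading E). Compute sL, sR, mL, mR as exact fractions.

left sensor world pos  = (0, 2); dL² = 104
right sensor world pos = (0, 0); dR² = 100
sL = 120/104 = 15/13
sR = 120/100 = 6/5
mL = -1/2·sL + -1/2·sR = -153/130
mR = -1·sL + 1·sR = 3/65

15/13 6/5 -153/130 3/65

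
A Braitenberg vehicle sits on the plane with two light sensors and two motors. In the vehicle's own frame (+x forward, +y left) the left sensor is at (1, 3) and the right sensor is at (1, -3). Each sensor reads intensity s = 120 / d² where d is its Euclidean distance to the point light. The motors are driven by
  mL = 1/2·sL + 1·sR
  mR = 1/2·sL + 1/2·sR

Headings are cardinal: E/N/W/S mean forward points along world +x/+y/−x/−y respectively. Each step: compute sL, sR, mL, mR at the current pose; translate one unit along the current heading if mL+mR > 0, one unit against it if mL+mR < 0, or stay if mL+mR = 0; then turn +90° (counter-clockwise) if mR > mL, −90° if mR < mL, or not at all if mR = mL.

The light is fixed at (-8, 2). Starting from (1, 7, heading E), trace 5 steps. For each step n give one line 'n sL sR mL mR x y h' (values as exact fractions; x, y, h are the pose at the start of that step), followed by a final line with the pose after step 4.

0 30/41 15/13 810/533 1005/1066 1 7 E
1 24/37 24/13 1044/481 600/481 2 7 S
2 60/41 12/13 882/533 636/533 2 6 W
3 120/61 120/169 17460/10309 13800/10309 1 6 N
4 30/41 15/13 810/533 1005/1066 1 7 E
final 2 7 S

n=0: pose=(1,7,E); sL=30/41, sR=15/13; mL=810/533, mR=1005/1066; mL+mR=2625/1066 → advance +1; mR−mL=-15/26 → turn -1·90°
n=1: pose=(2,7,S); sL=24/37, sR=24/13; mL=1044/481, mR=600/481; mL+mR=1644/481 → advance +1; mR−mL=-12/13 → turn -1·90°
n=2: pose=(2,6,W); sL=60/41, sR=12/13; mL=882/533, mR=636/533; mL+mR=1518/533 → advance +1; mR−mL=-6/13 → turn -1·90°
n=3: pose=(1,6,N); sL=120/61, sR=120/169; mL=17460/10309, mR=13800/10309; mL+mR=31260/10309 → advance +1; mR−mL=-60/169 → turn -1·90°
n=4: pose=(1,7,E); sL=30/41, sR=15/13; mL=810/533, mR=1005/1066; mL+mR=2625/1066 → advance +1; mR−mL=-15/26 → turn -1·90°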